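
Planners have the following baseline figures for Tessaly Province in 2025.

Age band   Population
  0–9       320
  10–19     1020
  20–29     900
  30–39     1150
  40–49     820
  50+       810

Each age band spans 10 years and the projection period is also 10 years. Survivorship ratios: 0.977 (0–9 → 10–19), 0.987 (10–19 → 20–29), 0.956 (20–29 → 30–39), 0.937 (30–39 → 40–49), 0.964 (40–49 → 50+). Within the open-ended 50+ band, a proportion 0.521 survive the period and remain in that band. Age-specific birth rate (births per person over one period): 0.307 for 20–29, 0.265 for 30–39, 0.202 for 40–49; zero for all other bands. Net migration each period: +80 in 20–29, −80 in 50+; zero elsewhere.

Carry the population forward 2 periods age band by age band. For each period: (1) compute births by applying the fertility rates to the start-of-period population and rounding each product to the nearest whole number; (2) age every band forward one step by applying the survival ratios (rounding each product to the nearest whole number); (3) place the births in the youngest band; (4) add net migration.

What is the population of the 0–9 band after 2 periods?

780

After projecting period 1:
Births: 900 × 0.307 = 276  |  1150 × 0.265 = 305  |  820 × 0.202 = 166 → total 747
10–19: 320 × 0.977 = 313
20–29: 1020 × 0.987 = 1007
30–39: 900 × 0.956 = 860
40–49: 1150 × 0.937 = 1078
50+: 820 × 0.964 + 810 × 0.521 = 790 + 422 = 1212
Net migration: 20–29 + 80 → 1087; 50+ − 80 → 1132
Population now: 0–9=747, 10–19=313, 20–29=1087, 30–39=860, 40–49=1078, 50+=1132
After projecting period 2:
Births: 1087 × 0.307 = 334  |  860 × 0.265 = 228  |  1078 × 0.202 = 218 → total 780
10–19: 747 × 0.977 = 730
20–29: 313 × 0.987 = 309
30–39: 1087 × 0.956 = 1039
40–49: 860 × 0.937 = 806
50+: 1078 × 0.964 + 1132 × 0.521 = 1039 + 590 = 1629
Net migration: 20–29 + 80 → 389; 50+ − 80 → 1549
Population now: 0–9=780, 10–19=730, 20–29=389, 30–39=1039, 40–49=806, 50+=1549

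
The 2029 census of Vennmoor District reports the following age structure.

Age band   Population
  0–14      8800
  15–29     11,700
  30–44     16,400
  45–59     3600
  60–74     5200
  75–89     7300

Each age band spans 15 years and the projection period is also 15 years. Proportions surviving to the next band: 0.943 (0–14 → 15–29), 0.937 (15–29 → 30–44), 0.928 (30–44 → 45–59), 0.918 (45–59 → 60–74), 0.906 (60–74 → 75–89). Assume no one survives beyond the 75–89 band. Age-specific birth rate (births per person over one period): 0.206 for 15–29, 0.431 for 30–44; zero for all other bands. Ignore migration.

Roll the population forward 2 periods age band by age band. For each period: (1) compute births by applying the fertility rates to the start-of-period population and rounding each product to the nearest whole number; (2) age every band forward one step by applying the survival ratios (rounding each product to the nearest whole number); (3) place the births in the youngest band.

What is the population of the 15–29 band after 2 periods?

8938

Numbering the groups 1..6 from youngest to oldest:
[period 1]
Births: 11700 * 0.206 = 2410  |  16400 * 0.431 = 7068 — total 9478
Group 2: 8800 * 0.943 = 8298
Group 3: 11700 * 0.937 = 10963
Group 4: 16400 * 0.928 = 15219
Group 5: 3600 * 0.918 = 3305
Group 6: 5200 * 0.906 = 4711
Population now: 0–14=9478, 15–29=8298, 30–44=10963, 45–59=15219, 60–74=3305, 75–89=4711
[period 2]
Births: 8298 * 0.206 = 1709  |  10963 * 0.431 = 4725 — total 6434
Group 2: 9478 * 0.943 = 8938
Group 3: 8298 * 0.937 = 7775
Group 4: 10963 * 0.928 = 10174
Group 5: 15219 * 0.918 = 13971
Group 6: 3305 * 0.906 = 2994
Population now: 0–14=6434, 15–29=8938, 30–44=7775, 45–59=10174, 60–74=13971, 75–89=2994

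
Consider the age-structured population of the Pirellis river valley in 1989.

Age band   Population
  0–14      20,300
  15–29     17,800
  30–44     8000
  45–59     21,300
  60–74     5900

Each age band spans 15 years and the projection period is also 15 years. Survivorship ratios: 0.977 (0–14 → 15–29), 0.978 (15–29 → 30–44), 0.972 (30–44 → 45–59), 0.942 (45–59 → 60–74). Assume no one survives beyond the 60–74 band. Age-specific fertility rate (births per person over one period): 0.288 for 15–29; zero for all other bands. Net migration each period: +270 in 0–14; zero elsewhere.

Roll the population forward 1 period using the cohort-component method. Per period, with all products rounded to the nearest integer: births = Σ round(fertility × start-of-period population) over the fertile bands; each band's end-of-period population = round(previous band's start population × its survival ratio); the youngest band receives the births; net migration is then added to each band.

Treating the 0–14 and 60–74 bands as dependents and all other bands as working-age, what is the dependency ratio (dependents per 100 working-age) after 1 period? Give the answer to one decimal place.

56.6

Numbering the groups 1..5 from youngest to oldest:
After projecting period 1:
Births: 17800 × 0.288 = 5126
Group 2: 20300 × 0.977 = 19833
Group 3: 17800 × 0.978 = 17408
Group 4: 8000 × 0.972 = 7776
Group 5: 21300 × 0.942 = 20065
Net migration: Group 1 + 270 → 5396
→ [5396, 19833, 17408, 7776, 20065]
Dependents (band 0–14 + band 60–74) = 5396 + 20065 = 25461; working-age = 45017; ratio = 25461/45017 × 100 = 56.6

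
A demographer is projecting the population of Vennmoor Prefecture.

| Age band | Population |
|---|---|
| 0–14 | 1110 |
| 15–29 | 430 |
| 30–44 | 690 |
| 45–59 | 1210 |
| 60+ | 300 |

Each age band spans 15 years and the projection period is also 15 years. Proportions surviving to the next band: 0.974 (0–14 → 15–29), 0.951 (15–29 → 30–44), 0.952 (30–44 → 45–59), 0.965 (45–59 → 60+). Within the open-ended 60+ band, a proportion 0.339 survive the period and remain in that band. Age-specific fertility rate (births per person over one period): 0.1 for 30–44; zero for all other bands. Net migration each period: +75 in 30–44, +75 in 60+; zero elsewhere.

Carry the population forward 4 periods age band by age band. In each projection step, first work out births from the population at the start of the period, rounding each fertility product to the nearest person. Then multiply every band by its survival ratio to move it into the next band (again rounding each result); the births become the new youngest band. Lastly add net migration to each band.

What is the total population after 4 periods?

[period 1]
Births: 690 × 0.1 = 69
15–29: 1110 × 0.974 = 1081
30–44: 430 × 0.951 = 409
45–59: 690 × 0.952 = 657
60+: 1210 × 0.965 + 300 × 0.339 = 1168 + 102 = 1270
Net migration: 30–44 + 75 → 484; 60+ + 75 → 1345
Population now: 0–14=69, 15–29=1081, 30–44=484, 45–59=657, 60+=1345
[period 2]
Births: 484 × 0.1 = 48
15–29: 69 × 0.974 = 67
30–44: 1081 × 0.951 = 1028
45–59: 484 × 0.952 = 461
60+: 657 × 0.965 + 1345 × 0.339 = 634 + 456 = 1090
Net migration: 30–44 + 75 → 1103; 60+ + 75 → 1165
Population now: 0–14=48, 15–29=67, 30–44=1103, 45–59=461, 60+=1165
[period 3]
Births: 1103 × 0.1 = 110
15–29: 48 × 0.974 = 47
30–44: 67 × 0.951 = 64
45–59: 1103 × 0.952 = 1050
60+: 461 × 0.965 + 1165 × 0.339 = 445 + 395 = 840
Net migration: 30–44 + 75 → 139; 60+ + 75 → 915
Population now: 0–14=110, 15–29=47, 30–44=139, 45–59=1050, 60+=915
[period 4]
Births: 139 × 0.1 = 14
15–29: 110 × 0.974 = 107
30–44: 47 × 0.951 = 45
45–59: 139 × 0.952 = 132
60+: 1050 × 0.965 + 915 × 0.339 = 1013 + 310 = 1323
Net migration: 30–44 + 75 → 120; 60+ + 75 → 1398
Population now: 0–14=14, 15–29=107, 30–44=120, 45–59=132, 60+=1398
Total after period 4: 14 + 107 + 120 + 132 + 1398 = 1771

1771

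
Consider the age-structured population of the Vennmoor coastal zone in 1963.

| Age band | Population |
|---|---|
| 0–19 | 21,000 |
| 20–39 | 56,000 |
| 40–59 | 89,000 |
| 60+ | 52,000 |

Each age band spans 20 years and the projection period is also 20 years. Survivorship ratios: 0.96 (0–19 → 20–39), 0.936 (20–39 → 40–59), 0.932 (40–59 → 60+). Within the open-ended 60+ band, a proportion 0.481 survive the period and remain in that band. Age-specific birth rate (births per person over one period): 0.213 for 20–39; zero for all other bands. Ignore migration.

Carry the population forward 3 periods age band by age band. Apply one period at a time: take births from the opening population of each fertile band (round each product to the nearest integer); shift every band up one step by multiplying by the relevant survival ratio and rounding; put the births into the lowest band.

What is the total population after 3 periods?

Numbering the groups 1..4 from youngest to oldest:
Period 1:
Births: 56000 × 0.213 = 11928
Group 2: 21000 × 0.96 = 20160
Group 3: 56000 × 0.936 = 52416
Group 4: 89000 × 0.932 + 52000 × 0.481 = 82948 + 25012 = 107960
Population now: 0–19=11928, 20–39=20160, 40–59=52416, 60+=107960
Period 2:
Births: 20160 × 0.213 = 4294
Group 2: 11928 × 0.96 = 11451
Group 3: 20160 × 0.936 = 18870
Group 4: 52416 × 0.932 + 107960 × 0.481 = 48852 + 51929 = 100781
Population now: 0–19=4294, 20–39=11451, 40–59=18870, 60+=100781
Period 3:
Births: 11451 × 0.213 = 2439
Group 2: 4294 × 0.96 = 4122
Group 3: 11451 × 0.936 = 10718
Group 4: 18870 × 0.932 + 100781 × 0.481 = 17587 + 48476 = 66063
Population now: 0–19=2439, 20–39=4122, 40–59=10718, 60+=66063
Total after period 3: 2439 + 4122 + 10718 + 66063 = 83342

83342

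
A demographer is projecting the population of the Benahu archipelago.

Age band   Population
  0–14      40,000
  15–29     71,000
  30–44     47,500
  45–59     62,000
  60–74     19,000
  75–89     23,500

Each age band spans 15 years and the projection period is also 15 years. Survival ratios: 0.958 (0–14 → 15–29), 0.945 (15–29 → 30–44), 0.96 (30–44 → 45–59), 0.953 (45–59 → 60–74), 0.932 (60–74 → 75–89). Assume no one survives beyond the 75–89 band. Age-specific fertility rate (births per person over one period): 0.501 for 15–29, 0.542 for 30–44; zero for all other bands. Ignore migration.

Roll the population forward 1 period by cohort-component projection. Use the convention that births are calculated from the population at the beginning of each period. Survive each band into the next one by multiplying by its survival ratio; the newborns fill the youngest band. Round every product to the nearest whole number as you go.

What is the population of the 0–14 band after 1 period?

61316

[period 1]
Births: 71000 × 0.501 = 35571 ; 47500 × 0.542 = 25745 → total 61316
15–29: 40000 × 0.958 = 38320
30–44: 71000 × 0.945 = 67095
45–59: 47500 × 0.96 = 45600
60–74: 62000 × 0.953 = 59086
75–89: 19000 × 0.932 = 17708
Giving 61316 / 38320 / 67095 / 45600 / 59086 / 17708.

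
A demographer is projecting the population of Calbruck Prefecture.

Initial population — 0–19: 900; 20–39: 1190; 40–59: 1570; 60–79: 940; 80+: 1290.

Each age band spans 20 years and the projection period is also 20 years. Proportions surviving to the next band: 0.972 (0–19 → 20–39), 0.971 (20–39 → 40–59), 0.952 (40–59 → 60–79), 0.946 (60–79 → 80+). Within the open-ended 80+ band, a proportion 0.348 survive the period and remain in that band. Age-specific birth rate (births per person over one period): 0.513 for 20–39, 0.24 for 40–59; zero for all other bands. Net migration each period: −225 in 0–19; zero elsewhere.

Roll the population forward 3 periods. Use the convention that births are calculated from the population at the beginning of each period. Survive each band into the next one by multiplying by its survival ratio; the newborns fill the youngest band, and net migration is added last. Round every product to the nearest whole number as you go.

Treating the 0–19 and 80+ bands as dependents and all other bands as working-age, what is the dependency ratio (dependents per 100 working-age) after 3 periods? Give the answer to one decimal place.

101.9

(Groups numbered youngest = 1 to oldest = 5.)
— Period 1 —
Births: 1190 × 0.513 = 610 ; 1570 × 0.24 = 377 — total 987
Group 2: 900 × 0.972 = 875
Group 3: 1190 × 0.971 = 1155
Group 4: 1570 × 0.952 = 1495
Group 5: 940 × 0.946 + 1290 × 0.348 = 889 + 449 = 1338
Net migration: Group 1 − 225 → 762
Population now: 0–19=762, 20–39=875, 40–59=1155, 60–79=1495, 80+=1338
— Period 2 —
Births: 875 × 0.513 = 449 ; 1155 × 0.24 = 277 — total 726
Group 2: 762 × 0.972 = 741
Group 3: 875 × 0.971 = 850
Group 4: 1155 × 0.952 = 1100
Group 5: 1495 × 0.946 + 1338 × 0.348 = 1414 + 466 = 1880
Net migration: Group 1 − 225 → 501
Population now: 0–19=501, 20–39=741, 40–59=850, 60–79=1100, 80+=1880
— Period 3 —
Births: 741 × 0.513 = 380 ; 850 × 0.24 = 204 — total 584
Group 2: 501 × 0.972 = 487
Group 3: 741 × 0.971 = 720
Group 4: 850 × 0.952 = 809
Group 5: 1100 × 0.946 + 1880 × 0.348 = 1041 + 654 = 1695
Net migration: Group 1 − 225 → 359
Population now: 0–19=359, 20–39=487, 40–59=720, 60–79=809, 80+=1695
Dependents (band 0–19 + band 80+) = 359 + 1695 = 2054; working-age = 2016; ratio = 2054/2016 × 100 = 101.9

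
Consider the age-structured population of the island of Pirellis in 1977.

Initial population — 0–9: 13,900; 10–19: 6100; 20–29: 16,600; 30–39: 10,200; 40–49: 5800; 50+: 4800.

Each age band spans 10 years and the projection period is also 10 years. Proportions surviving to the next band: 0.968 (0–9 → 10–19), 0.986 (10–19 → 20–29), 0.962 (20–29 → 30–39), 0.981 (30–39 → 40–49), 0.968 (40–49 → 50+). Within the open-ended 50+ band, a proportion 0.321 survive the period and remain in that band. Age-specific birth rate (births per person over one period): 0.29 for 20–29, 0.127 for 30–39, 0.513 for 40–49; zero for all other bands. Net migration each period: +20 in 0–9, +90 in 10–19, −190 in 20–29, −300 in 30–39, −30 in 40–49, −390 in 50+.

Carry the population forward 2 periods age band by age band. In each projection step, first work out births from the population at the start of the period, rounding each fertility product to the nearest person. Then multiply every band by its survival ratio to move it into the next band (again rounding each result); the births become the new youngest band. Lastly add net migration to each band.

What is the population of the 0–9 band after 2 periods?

8817

Period 1:
Births: 16600 * 0.29 = 4814 ; 10200 * 0.127 = 1295 ; 5800 * 0.513 = 2975 → total 9084
10–19: 13900 * 0.968 = 13455
20–29: 6100 * 0.986 = 6015
30–39: 16600 * 0.962 = 15969
40–49: 10200 * 0.981 = 10006
50+: 5800 * 0.968 + 4800 * 0.321 = 5614 + 1541 = 7155
Net migration: 0–9 + 20 → 9104; 10–19 + 90 → 13545; 20–29 − 190 → 5825; 30–39 − 300 → 15669; 40–49 − 30 → 9976; 50+ − 390 → 6765
End of period: [9104, 13545, 5825, 15669, 9976, 6765]
Period 2:
Births: 5825 * 0.29 = 1689 ; 15669 * 0.127 = 1990 ; 9976 * 0.513 = 5118 → total 8797
10–19: 9104 * 0.968 = 8813
20–29: 13545 * 0.986 = 13355
30–39: 5825 * 0.962 = 5604
40–49: 15669 * 0.981 = 15371
50+: 9976 * 0.968 + 6765 * 0.321 = 9657 + 2172 = 11829
Net migration: 0–9 + 20 → 8817; 10–19 + 90 → 8903; 20–29 − 190 → 13165; 30–39 − 300 → 5304; 40–49 − 30 → 15341; 50+ − 390 → 11439
End of period: [8817, 8903, 13165, 5304, 15341, 11439]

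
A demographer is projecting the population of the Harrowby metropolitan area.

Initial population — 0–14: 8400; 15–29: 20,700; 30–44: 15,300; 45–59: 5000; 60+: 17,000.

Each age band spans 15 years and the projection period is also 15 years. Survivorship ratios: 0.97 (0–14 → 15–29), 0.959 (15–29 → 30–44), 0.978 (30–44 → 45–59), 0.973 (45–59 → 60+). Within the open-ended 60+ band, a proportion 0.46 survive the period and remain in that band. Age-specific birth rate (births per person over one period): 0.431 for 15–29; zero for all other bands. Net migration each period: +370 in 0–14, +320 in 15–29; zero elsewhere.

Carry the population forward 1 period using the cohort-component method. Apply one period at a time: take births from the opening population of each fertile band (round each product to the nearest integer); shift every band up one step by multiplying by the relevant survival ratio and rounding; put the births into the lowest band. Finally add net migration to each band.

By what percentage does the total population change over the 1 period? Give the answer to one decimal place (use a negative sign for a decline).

-1.7

Period 1.
Births: 20700 * 0.431 = 8922
15–29: 8400 * 0.97 = 8148
30–44: 20700 * 0.959 = 19851
45–59: 15300 * 0.978 = 14963
60+: 5000 * 0.973 + 17000 * 0.46 = 4865 + 7820 = 12685
Net migration: 0–14 + 370 → 9292; 15–29 + 320 → 8468
Giving 9292 / 8468 / 19851 / 14963 / 12685.
Total: 66400 → 65259; change = -1141; percentage change = -1.7%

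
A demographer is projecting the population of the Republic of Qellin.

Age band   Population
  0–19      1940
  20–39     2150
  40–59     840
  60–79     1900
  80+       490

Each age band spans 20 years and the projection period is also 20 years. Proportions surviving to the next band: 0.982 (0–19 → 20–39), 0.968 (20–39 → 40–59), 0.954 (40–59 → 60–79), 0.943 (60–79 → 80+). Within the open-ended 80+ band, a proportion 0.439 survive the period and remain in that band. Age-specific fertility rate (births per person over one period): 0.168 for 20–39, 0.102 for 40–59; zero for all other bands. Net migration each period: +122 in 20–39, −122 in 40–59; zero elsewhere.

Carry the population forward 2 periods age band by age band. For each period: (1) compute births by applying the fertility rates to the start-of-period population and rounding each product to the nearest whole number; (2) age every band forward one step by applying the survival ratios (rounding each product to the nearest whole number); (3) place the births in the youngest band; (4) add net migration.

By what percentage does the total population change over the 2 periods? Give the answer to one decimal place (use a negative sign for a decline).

-11.9

After projecting period 1:
Births: 2150 × 0.168 = 361  |  840 × 0.102 = 86 ⇒ total 447
20–39: 1940 × 0.982 = 1905
40–59: 2150 × 0.968 = 2081
60–79: 840 × 0.954 = 801
80+: 1900 × 0.943 + 490 × 0.439 = 1792 + 215 = 2007
Net migration: 20–39 + 122 → 2027; 40–59 − 122 → 1959
Population now: 0–19=447, 20–39=2027, 40–59=1959, 60–79=801, 80+=2007
After projecting period 2:
Births: 2027 × 0.168 = 341  |  1959 × 0.102 = 200 ⇒ total 541
20–39: 447 × 0.982 = 439
40–59: 2027 × 0.968 = 1962
60–79: 1959 × 0.954 = 1869
80+: 801 × 0.943 + 2007 × 0.439 = 755 + 881 = 1636
Net migration: 20–39 + 122 → 561; 40–59 − 122 → 1840
Population now: 0–19=541, 20–39=561, 40–59=1840, 60–79=1869, 80+=1636
Total: 7320 → 6447; change = -873; percentage change = -11.9%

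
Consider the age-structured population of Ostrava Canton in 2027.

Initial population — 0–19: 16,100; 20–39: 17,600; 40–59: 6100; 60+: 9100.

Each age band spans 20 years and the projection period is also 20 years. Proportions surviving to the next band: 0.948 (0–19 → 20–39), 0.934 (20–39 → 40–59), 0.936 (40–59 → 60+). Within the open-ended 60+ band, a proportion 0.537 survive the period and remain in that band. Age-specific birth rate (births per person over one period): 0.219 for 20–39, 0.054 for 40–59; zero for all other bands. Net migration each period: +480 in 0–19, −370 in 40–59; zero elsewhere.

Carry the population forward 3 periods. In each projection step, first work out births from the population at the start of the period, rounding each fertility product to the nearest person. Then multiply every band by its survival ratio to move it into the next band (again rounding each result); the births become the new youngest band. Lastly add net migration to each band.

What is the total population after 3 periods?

34534

Call the groups 1 to 4, youngest first.
After projecting period 1:
Births: 17600 × 0.219 = 3854  |  6100 × 0.054 = 329 — total 4183
Group 2: 16100 × 0.948 = 15263
Group 3: 17600 × 0.934 = 16438
Group 4: 6100 × 0.936 + 9100 × 0.537 = 5710 + 4887 = 10597
Net migration: Group 1 + 480 → 4663; Group 3 − 370 → 16068
Population now: 0–19=4663, 20–39=15263, 40–59=16068, 60+=10597
After projecting period 2:
Births: 15263 × 0.219 = 3343  |  16068 × 0.054 = 868 — total 4211
Group 2: 4663 × 0.948 = 4421
Group 3: 15263 × 0.934 = 14256
Group 4: 16068 × 0.936 + 10597 × 0.537 = 15040 + 5691 = 20731
Net migration: Group 1 + 480 → 4691; Group 3 − 370 → 13886
Population now: 0–19=4691, 20–39=4421, 40–59=13886, 60+=20731
After projecting period 3:
Births: 4421 × 0.219 = 968  |  13886 × 0.054 = 750 — total 1718
Group 2: 4691 × 0.948 = 4447
Group 3: 4421 × 0.934 = 4129
Group 4: 13886 × 0.936 + 20731 × 0.537 = 12997 + 11133 = 24130
Net migration: Group 1 + 480 → 2198; Group 3 − 370 → 3759
Population now: 0–19=2198, 20–39=4447, 40–59=3759, 60+=24130
Total after period 3: 2198 + 4447 + 3759 + 24130 = 34534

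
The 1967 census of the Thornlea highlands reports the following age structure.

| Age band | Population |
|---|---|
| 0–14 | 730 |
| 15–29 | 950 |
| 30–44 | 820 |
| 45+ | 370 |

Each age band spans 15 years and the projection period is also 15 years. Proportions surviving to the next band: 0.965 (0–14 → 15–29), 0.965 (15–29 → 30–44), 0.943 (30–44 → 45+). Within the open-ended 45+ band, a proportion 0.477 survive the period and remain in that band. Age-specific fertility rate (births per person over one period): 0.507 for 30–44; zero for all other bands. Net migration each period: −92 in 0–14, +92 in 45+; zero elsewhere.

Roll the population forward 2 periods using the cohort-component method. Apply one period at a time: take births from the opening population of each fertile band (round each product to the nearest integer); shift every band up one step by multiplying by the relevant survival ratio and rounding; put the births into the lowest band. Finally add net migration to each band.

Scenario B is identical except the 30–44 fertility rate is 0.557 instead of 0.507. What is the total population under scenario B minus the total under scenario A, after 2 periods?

85

Let band 1 be 0–14 through band 4 = 45+.
Period 1:
Births: 820 * 0.507 = 416
Band 2: 730 * 0.965 = 704
Band 3: 950 * 0.965 = 917
Band 4: 820 * 0.943 + 370 * 0.477 = 773 + 176 = 949
Net migration: Band 1 − 92 → 324; Band 4 + 92 → 1041
→ [324, 704, 917, 1041]
Period 2:
Births: 917 * 0.507 = 465
Band 2: 324 * 0.965 = 313
Band 3: 704 * 0.965 = 679
Band 4: 917 * 0.943 + 1041 * 0.477 = 865 + 497 = 1362
Net migration: Band 1 − 92 → 373; Band 4 + 92 → 1454
→ [373, 313, 679, 1454]
Scenario A total after 2 periods: 2819
Scenario B projection —
Period 1:
Births: 820 * 0.557 = 457
Band 2: 730 * 0.965 = 704
Band 3: 950 * 0.965 = 917
Band 4: 820 * 0.943 + 370 * 0.477 = 773 + 176 = 949
Net migration: Band 1 − 92 → 365; Band 4 + 92 → 1041
→ [365, 704, 917, 1041]
Period 2:
Births: 917 * 0.557 = 511
Band 2: 365 * 0.965 = 352
Band 3: 704 * 0.965 = 679
Band 4: 917 * 0.943 + 1041 * 0.477 = 865 + 497 = 1362
Net migration: Band 1 − 92 → 419; Band 4 + 92 → 1454
→ [419, 352, 679, 1454]
Scenario B total after 2 periods: 2904
Difference B − A = 2904 − 2819 = 85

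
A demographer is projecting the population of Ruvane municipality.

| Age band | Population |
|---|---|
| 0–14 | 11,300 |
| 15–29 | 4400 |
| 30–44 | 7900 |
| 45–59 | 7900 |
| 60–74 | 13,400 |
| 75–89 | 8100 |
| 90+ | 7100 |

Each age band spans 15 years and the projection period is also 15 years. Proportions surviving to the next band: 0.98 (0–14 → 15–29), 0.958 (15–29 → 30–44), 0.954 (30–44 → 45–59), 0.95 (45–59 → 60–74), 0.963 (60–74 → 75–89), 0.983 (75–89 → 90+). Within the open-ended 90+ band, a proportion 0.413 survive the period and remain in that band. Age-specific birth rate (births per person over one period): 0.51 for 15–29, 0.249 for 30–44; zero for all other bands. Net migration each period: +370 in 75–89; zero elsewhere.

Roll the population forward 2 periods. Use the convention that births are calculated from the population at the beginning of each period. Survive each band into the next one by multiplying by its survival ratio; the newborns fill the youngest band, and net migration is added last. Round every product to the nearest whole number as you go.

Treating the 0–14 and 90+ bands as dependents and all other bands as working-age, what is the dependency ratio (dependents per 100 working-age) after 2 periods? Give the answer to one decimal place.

[period 1]
Births: 4400 * 0.51 = 2244, 7900 * 0.249 = 1967 → total 4211
15–29: 11300 * 0.98 = 11074
30–44: 4400 * 0.958 = 4215
45–59: 7900 * 0.954 = 7537
60–74: 7900 * 0.95 = 7505
75–89: 13400 * 0.963 = 12904
90+: 8100 * 0.983 + 7100 * 0.413 = 7962 + 2932 = 10894
Net migration: 75–89 + 370 → 13274
Giving 4211 / 11074 / 4215 / 7537 / 7505 / 13274 / 10894.
[period 2]
Births: 11074 * 0.51 = 5648, 4215 * 0.249 = 1050 → total 6698
15–29: 4211 * 0.98 = 4127
30–44: 11074 * 0.958 = 10609
45–59: 4215 * 0.954 = 4021
60–74: 7537 * 0.95 = 7160
75–89: 7505 * 0.963 = 7227
90+: 13274 * 0.983 + 10894 * 0.413 = 13048 + 4499 = 17547
Net migration: 75–89 + 370 → 7597
Giving 6698 / 4127 / 10609 / 4021 / 7160 / 7597 / 17547.
Dependents (band 0–14 + band 90+) = 6698 + 17547 = 24245; working-age = 33514; ratio = 24245/33514 × 100 = 72.3

72.3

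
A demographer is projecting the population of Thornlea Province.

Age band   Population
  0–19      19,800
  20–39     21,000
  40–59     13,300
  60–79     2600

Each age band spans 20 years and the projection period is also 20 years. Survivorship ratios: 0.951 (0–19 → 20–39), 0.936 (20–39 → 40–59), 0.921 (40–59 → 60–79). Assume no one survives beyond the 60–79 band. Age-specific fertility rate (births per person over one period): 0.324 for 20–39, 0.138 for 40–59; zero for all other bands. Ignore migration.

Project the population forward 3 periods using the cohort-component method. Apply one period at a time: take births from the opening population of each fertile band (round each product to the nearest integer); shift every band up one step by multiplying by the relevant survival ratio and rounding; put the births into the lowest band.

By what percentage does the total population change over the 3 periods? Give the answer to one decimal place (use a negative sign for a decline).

Let group 1 be 0–19 through group 4 = 60–79.
[period 1]
Births: 21000 × 0.324 = 6804, 13300 × 0.138 = 1835 → total 8639
Group 2: 19800 × 0.951 = 18830
Group 3: 21000 × 0.936 = 19656
Group 4: 13300 × 0.921 = 12249
→ [8639, 18830, 19656, 12249]
[period 2]
Births: 18830 × 0.324 = 6101, 19656 × 0.138 = 2713 → total 8814
Group 2: 8639 × 0.951 = 8216
Group 3: 18830 × 0.936 = 17625
Group 4: 19656 × 0.921 = 18103
→ [8814, 8216, 17625, 18103]
[period 3]
Births: 8216 × 0.324 = 2662, 17625 × 0.138 = 2432 → total 5094
Group 2: 8814 × 0.951 = 8382
Group 3: 8216 × 0.936 = 7690
Group 4: 17625 × 0.921 = 16233
→ [5094, 8382, 7690, 16233]
Total: 56700 → 37399; change = -19301; percentage change = -34.0%

-34.0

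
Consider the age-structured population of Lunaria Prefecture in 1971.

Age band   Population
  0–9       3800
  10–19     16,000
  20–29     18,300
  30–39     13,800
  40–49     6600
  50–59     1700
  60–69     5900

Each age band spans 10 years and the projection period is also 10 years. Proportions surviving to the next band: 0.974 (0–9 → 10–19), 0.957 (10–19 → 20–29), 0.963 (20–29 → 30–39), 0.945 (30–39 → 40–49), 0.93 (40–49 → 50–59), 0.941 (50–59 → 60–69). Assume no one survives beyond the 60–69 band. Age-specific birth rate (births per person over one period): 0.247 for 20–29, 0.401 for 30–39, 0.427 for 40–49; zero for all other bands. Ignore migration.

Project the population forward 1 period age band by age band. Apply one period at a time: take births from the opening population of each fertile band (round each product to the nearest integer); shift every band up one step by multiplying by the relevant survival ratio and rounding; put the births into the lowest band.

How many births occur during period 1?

[period 1]
Births: 18300 × 0.247 = 4520  |  13800 × 0.401 = 5534  |  6600 × 0.427 = 2818 → 12872
10–19: 3800 × 0.974 = 3701
20–29: 16000 × 0.957 = 15312
30–39: 18300 × 0.963 = 17623
40–49: 13800 × 0.945 = 13041
50–59: 6600 × 0.93 = 6138
60–69: 1700 × 0.941 = 1600
Giving 12872 / 3701 / 15312 / 17623 / 13041 / 6138 / 1600.

12872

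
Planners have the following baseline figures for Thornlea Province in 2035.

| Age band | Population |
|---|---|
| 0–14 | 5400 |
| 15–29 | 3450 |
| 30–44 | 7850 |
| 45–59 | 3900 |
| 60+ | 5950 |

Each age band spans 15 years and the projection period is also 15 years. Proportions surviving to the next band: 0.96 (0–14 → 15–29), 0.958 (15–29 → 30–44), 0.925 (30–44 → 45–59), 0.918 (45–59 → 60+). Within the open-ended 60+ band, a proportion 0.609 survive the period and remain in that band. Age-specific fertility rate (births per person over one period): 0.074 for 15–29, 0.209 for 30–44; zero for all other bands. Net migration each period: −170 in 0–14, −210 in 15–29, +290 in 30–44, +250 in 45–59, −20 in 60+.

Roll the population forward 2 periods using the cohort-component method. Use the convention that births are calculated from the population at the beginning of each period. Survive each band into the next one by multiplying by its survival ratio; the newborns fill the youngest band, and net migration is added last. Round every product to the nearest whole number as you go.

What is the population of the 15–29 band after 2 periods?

Period 1:
Births: 3450 × 0.074 = 255  |  7850 × 0.209 = 1641 → total 1896
15–29: 5400 × 0.96 = 5184
30–44: 3450 × 0.958 = 3305
45–59: 7850 × 0.925 = 7261
60+: 3900 × 0.918 + 5950 × 0.609 = 3580 + 3624 = 7204
Net migration: 0–14 − 170 → 1726; 15–29 − 210 → 4974; 30–44 + 290 → 3595; 45–59 + 250 → 7511; 60+ − 20 → 7184
End of period: [1726, 4974, 3595, 7511, 7184]
Period 2:
Births: 4974 × 0.074 = 368  |  3595 × 0.209 = 751 → total 1119
15–29: 1726 × 0.96 = 1657
30–44: 4974 × 0.958 = 4765
45–59: 3595 × 0.925 = 3325
60+: 7511 × 0.918 + 7184 × 0.609 = 6895 + 4375 = 11270
Net migration: 0–14 − 170 → 949; 15–29 − 210 → 1447; 30–44 + 290 → 5055; 45–59 + 250 → 3575; 60+ − 20 → 11250
End of period: [949, 1447, 5055, 3575, 11250]

1447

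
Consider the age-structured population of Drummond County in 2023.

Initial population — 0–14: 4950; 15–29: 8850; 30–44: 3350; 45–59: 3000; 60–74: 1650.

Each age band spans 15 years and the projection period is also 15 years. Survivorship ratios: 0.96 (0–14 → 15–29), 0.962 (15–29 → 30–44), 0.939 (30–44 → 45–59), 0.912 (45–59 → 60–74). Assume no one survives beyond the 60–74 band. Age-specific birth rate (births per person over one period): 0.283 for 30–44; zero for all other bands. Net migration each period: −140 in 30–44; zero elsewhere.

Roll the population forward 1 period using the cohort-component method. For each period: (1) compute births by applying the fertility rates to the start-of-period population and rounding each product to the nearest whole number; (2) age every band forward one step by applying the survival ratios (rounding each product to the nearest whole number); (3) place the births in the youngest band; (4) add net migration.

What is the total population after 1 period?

— Period 1 —
Births: 3350 * 0.283 = 948
15–29: 4950 * 0.96 = 4752
30–44: 8850 * 0.962 = 8514
45–59: 3350 * 0.939 = 3146
60–74: 3000 * 0.912 = 2736
Net migration: 30–44 − 140 → 8374
→ [948, 4752, 8374, 3146, 2736]
Total after period 1: 948 + 4752 + 8374 + 3146 + 2736 = 19956

19956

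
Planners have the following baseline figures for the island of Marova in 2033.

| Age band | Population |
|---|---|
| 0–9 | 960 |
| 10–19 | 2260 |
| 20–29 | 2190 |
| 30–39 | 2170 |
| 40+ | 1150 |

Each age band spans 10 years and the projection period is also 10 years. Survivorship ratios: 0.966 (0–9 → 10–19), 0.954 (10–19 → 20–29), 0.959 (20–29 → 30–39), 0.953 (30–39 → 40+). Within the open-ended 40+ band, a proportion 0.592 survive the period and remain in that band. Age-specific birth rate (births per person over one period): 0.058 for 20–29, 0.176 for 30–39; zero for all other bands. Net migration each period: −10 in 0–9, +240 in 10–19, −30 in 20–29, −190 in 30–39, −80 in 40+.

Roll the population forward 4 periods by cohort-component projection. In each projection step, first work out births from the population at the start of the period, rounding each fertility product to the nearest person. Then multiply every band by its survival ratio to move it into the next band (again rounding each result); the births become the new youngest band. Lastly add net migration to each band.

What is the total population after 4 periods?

Let group 1 be 0–9 through group 5 = 40+.
[period 1]
Births: 2190 × 0.058 = 127, 2170 × 0.176 = 382 → total 509
Group 2: 960 × 0.966 = 927
Group 3: 2260 × 0.954 = 2156
Group 4: 2190 × 0.959 = 2100
Group 5: 2170 × 0.953 + 1150 × 0.592 = 2068 + 681 = 2749
Net migration: Group 1 − 10 → 499; Group 2 + 240 → 1167; Group 3 − 30 → 2126; Group 4 − 190 → 1910; Group 5 − 80 → 2669
→ [499, 1167, 2126, 1910, 2669]
[period 2]
Births: 2126 × 0.058 = 123, 1910 × 0.176 = 336 → total 459
Group 2: 499 × 0.966 = 482
Group 3: 1167 × 0.954 = 1113
Group 4: 2126 × 0.959 = 2039
Group 5: 1910 × 0.953 + 2669 × 0.592 = 1820 + 1580 = 3400
Net migration: Group 1 − 10 → 449; Group 2 + 240 → 722; Group 3 − 30 → 1083; Group 4 − 190 → 1849; Group 5 − 80 → 3320
→ [449, 722, 1083, 1849, 3320]
[period 3]
Births: 1083 × 0.058 = 63, 1849 × 0.176 = 325 → total 388
Group 2: 449 × 0.966 = 434
Group 3: 722 × 0.954 = 689
Group 4: 1083 × 0.959 = 1039
Group 5: 1849 × 0.953 + 3320 × 0.592 = 1762 + 1965 = 3727
Net migration: Group 1 − 10 → 378; Group 2 + 240 → 674; Group 3 − 30 → 659; Group 4 − 190 → 849; Group 5 − 80 → 3647
→ [378, 674, 659, 849, 3647]
[period 4]
Births: 659 × 0.058 = 38, 849 × 0.176 = 149 → total 187
Group 2: 378 × 0.966 = 365
Group 3: 674 × 0.954 = 643
Group 4: 659 × 0.959 = 632
Group 5: 849 × 0.953 + 3647 × 0.592 = 809 + 2159 = 2968
Net migration: Group 1 − 10 → 177; Group 2 + 240 → 605; Group 3 − 30 → 613; Group 4 − 190 → 442; Group 5 − 80 → 2888
→ [177, 605, 613, 442, 2888]
Total after period 4: 177 + 605 + 613 + 442 + 2888 = 4725

4725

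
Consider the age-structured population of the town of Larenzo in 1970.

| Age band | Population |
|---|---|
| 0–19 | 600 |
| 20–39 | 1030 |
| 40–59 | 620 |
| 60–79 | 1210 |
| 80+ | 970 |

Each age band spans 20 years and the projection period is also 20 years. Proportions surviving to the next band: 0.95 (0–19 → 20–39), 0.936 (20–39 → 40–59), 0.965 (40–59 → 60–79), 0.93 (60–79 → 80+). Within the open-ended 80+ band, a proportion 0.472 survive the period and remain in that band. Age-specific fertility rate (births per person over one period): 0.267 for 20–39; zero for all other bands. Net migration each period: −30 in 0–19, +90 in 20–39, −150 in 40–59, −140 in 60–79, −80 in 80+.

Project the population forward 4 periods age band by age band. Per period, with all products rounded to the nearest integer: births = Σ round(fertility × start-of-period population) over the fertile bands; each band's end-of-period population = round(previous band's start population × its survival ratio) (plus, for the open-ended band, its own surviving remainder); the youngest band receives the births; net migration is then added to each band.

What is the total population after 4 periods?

Period 1.
Births: 1030 * 0.267 = 275
20–39: 600 * 0.95 = 570
40–59: 1030 * 0.936 = 964
60–79: 620 * 0.965 = 598
80+: 1210 * 0.93 + 970 * 0.472 = 1125 + 458 = 1583
Net migration: 0–19 − 30 → 245; 20–39 + 90 → 660; 40–59 − 150 → 814; 60–79 − 140 → 458; 80+ − 80 → 1503
Population now: 0–19=245, 20–39=660, 40–59=814, 60–79=458, 80+=1503
Period 2.
Births: 660 * 0.267 = 176
20–39: 245 * 0.95 = 233
40–59: 660 * 0.936 = 618
60–79: 814 * 0.965 = 786
80+: 458 * 0.93 + 1503 * 0.472 = 426 + 709 = 1135
Net migration: 0–19 − 30 → 146; 20–39 + 90 → 323; 40–59 − 150 → 468; 60–79 − 140 → 646; 80+ − 80 → 1055
Population now: 0–19=146, 20–39=323, 40–59=468, 60–79=646, 80+=1055
Period 3.
Births: 323 * 0.267 = 86
20–39: 146 * 0.95 = 139
40–59: 323 * 0.936 = 302
60–79: 468 * 0.965 = 452
80+: 646 * 0.93 + 1055 * 0.472 = 601 + 498 = 1099
Net migration: 0–19 − 30 → 56; 20–39 + 90 → 229; 40–59 − 150 → 152; 60–79 − 140 → 312; 80+ − 80 → 1019
Population now: 0–19=56, 20–39=229, 40–59=152, 60–79=312, 80+=1019
Period 4.
Births: 229 * 0.267 = 61
20–39: 56 * 0.95 = 53
40–59: 229 * 0.936 = 214
60–79: 152 * 0.965 = 147
80+: 312 * 0.93 + 1019 * 0.472 = 290 + 481 = 771
Net migration: 0–19 − 30 → 31; 20–39 + 90 → 143; 40–59 − 150 → 64; 60–79 − 140 → 7; 80+ − 80 → 691
Population now: 0–19=31, 20–39=143, 40–59=64, 60–79=7, 80+=691
Total after period 4: 31 + 143 + 64 + 7 + 691 = 936

936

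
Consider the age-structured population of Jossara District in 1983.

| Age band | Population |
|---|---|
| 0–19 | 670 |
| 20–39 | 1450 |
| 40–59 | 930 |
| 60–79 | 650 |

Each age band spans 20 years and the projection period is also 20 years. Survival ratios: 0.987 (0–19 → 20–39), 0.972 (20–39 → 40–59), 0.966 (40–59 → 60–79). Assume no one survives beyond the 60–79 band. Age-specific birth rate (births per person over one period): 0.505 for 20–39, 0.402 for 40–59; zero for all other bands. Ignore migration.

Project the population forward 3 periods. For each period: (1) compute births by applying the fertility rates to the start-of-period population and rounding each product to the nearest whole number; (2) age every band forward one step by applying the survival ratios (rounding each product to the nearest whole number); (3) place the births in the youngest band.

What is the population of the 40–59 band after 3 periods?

Period 1.
Births: 1450 * 0.505 = 732 ; 930 * 0.402 = 374 — total 1106
20–39: 670 * 0.987 = 661
40–59: 1450 * 0.972 = 1409
60–79: 930 * 0.966 = 898
End of period: [1106, 661, 1409, 898]
Period 2.
Births: 661 * 0.505 = 334 ; 1409 * 0.402 = 566 — total 900
20–39: 1106 * 0.987 = 1092
40–59: 661 * 0.972 = 642
60–79: 1409 * 0.966 = 1361
End of period: [900, 1092, 642, 1361]
Period 3.
Births: 1092 * 0.505 = 551 ; 642 * 0.402 = 258 — total 809
20–39: 900 * 0.987 = 888
40–59: 1092 * 0.972 = 1061
60–79: 642 * 0.966 = 620
End of period: [809, 888, 1061, 620]

1061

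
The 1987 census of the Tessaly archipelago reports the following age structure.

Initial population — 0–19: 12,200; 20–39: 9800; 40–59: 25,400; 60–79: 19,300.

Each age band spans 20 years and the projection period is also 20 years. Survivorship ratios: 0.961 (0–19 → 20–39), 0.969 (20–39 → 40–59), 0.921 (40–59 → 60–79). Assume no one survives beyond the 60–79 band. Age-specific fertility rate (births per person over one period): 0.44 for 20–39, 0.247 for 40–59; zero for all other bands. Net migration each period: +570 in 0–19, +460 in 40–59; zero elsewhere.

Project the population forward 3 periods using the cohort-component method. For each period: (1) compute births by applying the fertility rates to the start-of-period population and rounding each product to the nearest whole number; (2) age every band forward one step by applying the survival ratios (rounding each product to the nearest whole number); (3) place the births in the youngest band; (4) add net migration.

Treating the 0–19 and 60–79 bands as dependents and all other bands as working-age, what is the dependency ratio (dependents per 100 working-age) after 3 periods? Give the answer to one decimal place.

(Bands numbered youngest = 1 to oldest = 4.)
After projecting period 1:
Births: 9800 × 0.44 = 4312  |  25400 × 0.247 = 6274 — total 10586
Band 2: 12200 × 0.961 = 11724
Band 3: 9800 × 0.969 = 9496
Band 4: 25400 × 0.921 = 23393
Net migration: Band 1 + 570 → 11156; Band 3 + 460 → 9956
Giving 11156 / 11724 / 9956 / 23393.
After projecting period 2:
Births: 11724 × 0.44 = 5159  |  9956 × 0.247 = 2459 — total 7618
Band 2: 11156 × 0.961 = 10721
Band 3: 11724 × 0.969 = 11361
Band 4: 9956 × 0.921 = 9169
Net migration: Band 1 + 570 → 8188; Band 3 + 460 → 11821
Giving 8188 / 10721 / 11821 / 9169.
After projecting period 3:
Births: 10721 × 0.44 = 4717  |  11821 × 0.247 = 2920 — total 7637
Band 2: 8188 × 0.961 = 7869
Band 3: 10721 × 0.969 = 10389
Band 4: 11821 × 0.921 = 10887
Net migration: Band 1 + 570 → 8207; Band 3 + 460 → 10849
Giving 8207 / 7869 / 10849 / 10887.
Dependents (band 0–19 + band 60–79) = 8207 + 10887 = 19094; working-age = 18718; ratio = 19094/18718 × 100 = 102.0

102.0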